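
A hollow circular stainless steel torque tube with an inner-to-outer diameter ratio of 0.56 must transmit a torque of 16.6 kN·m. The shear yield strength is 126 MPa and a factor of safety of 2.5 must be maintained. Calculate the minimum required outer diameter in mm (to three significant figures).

d_o = 123 mm

τ_allow = 126/2.5 = 50.40 MPa.
For a hollow shaft τ = 16T/[πd_o³(1−k⁴)] with k = 0.56, so 1−k⁴ = 0.9017.
d_o³ = 16T/[π τ_allow (1−k⁴)] = 16×1.6600×10^7/(π×50.40×0.9017) = 1.860×10^6 mm³.
d_o = 123.0 mm.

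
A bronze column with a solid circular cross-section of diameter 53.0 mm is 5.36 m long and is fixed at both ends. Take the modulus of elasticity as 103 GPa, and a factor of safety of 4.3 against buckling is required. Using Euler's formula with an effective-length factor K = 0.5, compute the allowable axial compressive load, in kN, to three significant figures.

P_allow = 12.7 kN

I = πd⁴/64 = π×53.0⁴/64 = 387300 mm⁴.
Effective length L_e = KL = 0.5×5.36 m = 2680 mm.
Euler critical load P_cr = π²EI/L_e² = π²×103000×387300/2680² = 54820 N.
P_allow = P_cr/n = 54820/4.3 = 12750 N.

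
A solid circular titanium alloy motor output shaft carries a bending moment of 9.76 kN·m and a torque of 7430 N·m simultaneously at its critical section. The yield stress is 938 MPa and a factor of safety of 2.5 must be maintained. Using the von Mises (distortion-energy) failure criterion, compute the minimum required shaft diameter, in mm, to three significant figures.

d = 68.2 mm

σ_allow = σ_y/n = 938/2.5 = 375.2 MPa.
For a solid shaft σ_b = 32M/(πd³) and τ = 16T/(πd³), so the von Mises stress is σ' = (16/πd³)·√(4M²+3T²).
√(4M²+3T²) = √(4×(9.760×10^6)² + 3×(7.430×10^6)²) = 2.338×10^7 N·mm.
d³ = 16×2.338×10^7/(π×375.2) = 317400 mm³.
d = 68.21 mm.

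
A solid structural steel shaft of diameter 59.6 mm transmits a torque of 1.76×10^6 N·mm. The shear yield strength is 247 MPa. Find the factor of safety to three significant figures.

n = 5.83

τ = 16T/(πd³) = 16×1760000/(π×59.6³) = 42.34 MPa.
n = τ_limit/τ = 247/42.34 = 5.834.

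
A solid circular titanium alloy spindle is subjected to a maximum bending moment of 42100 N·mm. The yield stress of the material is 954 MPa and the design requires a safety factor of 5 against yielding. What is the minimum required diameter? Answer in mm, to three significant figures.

d = 13.1 mm

σ_allow = 954/5 = 190.8 MPa.
For a solid circular section σ = 32M/(πd³), so d³ = 32M/(π σ_allow) = 32×42100/(π×190.8) = 2248 mm³.
d = 13.10 mm.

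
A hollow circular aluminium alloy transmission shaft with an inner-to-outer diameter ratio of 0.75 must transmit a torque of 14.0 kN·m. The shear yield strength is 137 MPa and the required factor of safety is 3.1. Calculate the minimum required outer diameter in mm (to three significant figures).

τ_allow = 137/3.1 = 44.19 MPa.
For a hollow shaft τ = 16T/[πd_o³(1−k⁴)] with k = 0.75, so 1−k⁴ = 0.6836.
d_o³ = 16T/[π τ_allow (1−k⁴)] = 16×1.4000×10^7/(π×44.19×0.6836) = 2.360×10^6 mm³.
d_o = 133.1 mm.

d_o = 133 mm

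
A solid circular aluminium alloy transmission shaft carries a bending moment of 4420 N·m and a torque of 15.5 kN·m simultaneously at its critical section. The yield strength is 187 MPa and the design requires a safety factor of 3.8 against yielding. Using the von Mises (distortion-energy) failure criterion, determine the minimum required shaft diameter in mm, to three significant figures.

d = 143 mm

σ_allow = σ_y/n = 187/3.8 = 49.21 MPa.
For a solid shaft σ_b = 32M/(πd³) and τ = 16T/(πd³), so the von Mises stress is σ' = (16/πd³)·√(4M²+3T²).
√(4M²+3T²) = √(4×(4.420×10^6)² + 3×(1.550×10^7)²) = 2.826×10^7 N·mm.
d³ = 16×2.826×10^7/(π×49.21) = 2.925×10^6 mm³.
d = 143.0 mm.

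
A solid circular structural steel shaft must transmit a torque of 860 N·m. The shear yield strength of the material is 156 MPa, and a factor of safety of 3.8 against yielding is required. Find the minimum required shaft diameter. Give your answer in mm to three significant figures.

d = 47.4 mm

Allowable shear stress τ_allow = 156/3.8 = 41.05 MPa.
For a solid shaft τ = 16T/(πd³), so d³ = 16T/(π τ_allow) = 16×860000/(π×41.05) = 106700 mm³.
d = (106700)^(1/3) = 47.43 mm.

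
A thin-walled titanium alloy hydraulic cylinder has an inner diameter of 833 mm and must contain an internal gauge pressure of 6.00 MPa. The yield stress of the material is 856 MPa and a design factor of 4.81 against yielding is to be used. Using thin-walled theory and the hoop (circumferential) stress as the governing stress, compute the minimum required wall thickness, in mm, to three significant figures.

t = 14.0 mm

σ_allow = 856/4.81 = 178.0 MPa.
Hoop stress σ_h = pD/(2t), so t = pD/(2σ_allow) = 6.00×833/(2×178.0) = 14.04 mm.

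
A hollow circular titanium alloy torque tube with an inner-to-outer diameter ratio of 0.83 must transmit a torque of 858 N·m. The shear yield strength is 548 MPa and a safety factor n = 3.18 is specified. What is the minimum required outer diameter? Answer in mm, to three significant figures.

d_o = 36.4 mm

τ_allow = 548/3.18 = 172.3 MPa.
For a hollow shaft τ = 16T/[πd_o³(1−k⁴)] with k = 0.83, so 1−k⁴ = 0.5254.
d_o³ = 16T/[π τ_allow (1−k⁴)] = 16×858000/(π×172.3×0.5254) = 48260 mm³.
d_o = 36.41 mm.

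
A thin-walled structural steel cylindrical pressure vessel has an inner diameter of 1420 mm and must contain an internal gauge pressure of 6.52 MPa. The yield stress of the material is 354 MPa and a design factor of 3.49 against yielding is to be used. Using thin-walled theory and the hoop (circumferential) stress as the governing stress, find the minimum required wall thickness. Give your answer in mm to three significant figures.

t = 45.6 mm

σ_allow = 354/3.49 = 101.4 MPa.
Hoop stress σ_h = pD/(2t), so t = pD/(2σ_allow) = 6.52×1420/(2×101.4) = 45.64 mm.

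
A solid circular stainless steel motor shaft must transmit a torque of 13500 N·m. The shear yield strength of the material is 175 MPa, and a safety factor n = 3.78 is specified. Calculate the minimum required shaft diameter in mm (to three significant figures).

d = 114 mm

Allowable shear stress τ_allow = 175/3.78 = 46.30 MPa.
For a solid shaft τ = 16T/(πd³), so d³ = 16T/(π τ_allow) = 16×1.3500×10^7/(π×46.30) = 1.485×10^6 mm³.
d = (1.485×10^6)^(1/3) = 114.1 mm.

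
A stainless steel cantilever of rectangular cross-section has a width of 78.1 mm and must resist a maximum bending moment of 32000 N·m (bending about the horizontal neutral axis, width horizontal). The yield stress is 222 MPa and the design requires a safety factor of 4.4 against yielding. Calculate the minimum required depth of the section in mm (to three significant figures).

σ_allow = 222/4.4 = 50.45 MPa.
For a rectangular section σ = 6M/(bh²), so h² = 6M/(b σ_allow) = 6×3.2000×10^7/(78.1×50.45) = 48720 mm².
h = 220.7 mm.

h = 221 mm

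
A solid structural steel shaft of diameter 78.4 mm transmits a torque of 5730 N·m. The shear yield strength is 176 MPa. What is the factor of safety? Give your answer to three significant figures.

n = 2.91

τ = 16T/(πd³) = 16×5730000/(π×78.4³) = 60.56 MPa.
n = τ_limit/τ = 176/60.56 = 2.906.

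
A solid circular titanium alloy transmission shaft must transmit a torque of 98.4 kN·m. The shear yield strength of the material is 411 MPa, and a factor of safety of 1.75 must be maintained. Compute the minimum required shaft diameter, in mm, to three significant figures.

Allowable shear stress τ_allow = 411/1.75 = 234.9 MPa.
For a solid shaft τ = 16T/(πd³), so d³ = 16T/(π τ_allow) = 16×9.8400×10^7/(π×234.9) = 2.134×10^6 mm³.
d = (2.134×10^6)^(1/3) = 128.7 mm.

d = 129 mm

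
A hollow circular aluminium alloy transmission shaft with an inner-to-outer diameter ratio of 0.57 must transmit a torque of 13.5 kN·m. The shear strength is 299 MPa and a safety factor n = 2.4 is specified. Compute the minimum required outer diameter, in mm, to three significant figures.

d_o = 85.1 mm

τ_allow = 299/2.4 = 124.6 MPa.
For a hollow shaft τ = 16T/[πd_o³(1−k⁴)] with k = 0.57, so 1−k⁴ = 0.8944.
d_o³ = 16T/[π τ_allow (1−k⁴)] = 16×1.3500×10^7/(π×124.6×0.8944) = 617000 mm³.
d_o = 85.13 mm.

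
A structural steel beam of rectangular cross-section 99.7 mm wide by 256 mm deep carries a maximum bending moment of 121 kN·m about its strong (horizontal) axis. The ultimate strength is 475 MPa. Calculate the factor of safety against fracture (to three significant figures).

Section modulus S = bh²/6 = 99.7×256²/6 = 1.089×10^6 mm³.
σ = M/S = 1.2100×10^8/1.089×10^6 = 111.1 MPa.
n = 475/111.1 = 4.275.

n = 4.27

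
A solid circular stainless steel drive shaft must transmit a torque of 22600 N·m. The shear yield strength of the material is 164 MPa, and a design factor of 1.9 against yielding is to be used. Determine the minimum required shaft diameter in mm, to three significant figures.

Allowable shear stress τ_allow = 164/1.9 = 86.32 MPa.
For a solid shaft τ = 16T/(πd³), so d³ = 16T/(π τ_allow) = 16×2.2600×10^7/(π×86.32) = 1.333×10^6 mm³.
d = (1.333×10^6)^(1/3) = 110.1 mm.

d = 110 mm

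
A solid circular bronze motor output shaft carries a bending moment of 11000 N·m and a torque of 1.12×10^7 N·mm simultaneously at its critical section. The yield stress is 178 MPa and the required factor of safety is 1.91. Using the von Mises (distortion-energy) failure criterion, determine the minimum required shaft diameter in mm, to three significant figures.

σ_allow = σ_y/n = 178/1.91 = 93.19 MPa.
For a solid shaft σ_b = 32M/(πd³) and τ = 16T/(πd³), so the von Mises stress is σ' = (16/πd³)·√(4M²+3T²).
√(4M²+3T²) = √(4×(1.100×10^7)² + 3×(1.120×10^7)²) = 2.933×10^7 N·mm.
d³ = 16×2.933×10^7/(π×93.19) = 1.603×10^6 mm³.
d = 117.0 mm.

d = 117 mm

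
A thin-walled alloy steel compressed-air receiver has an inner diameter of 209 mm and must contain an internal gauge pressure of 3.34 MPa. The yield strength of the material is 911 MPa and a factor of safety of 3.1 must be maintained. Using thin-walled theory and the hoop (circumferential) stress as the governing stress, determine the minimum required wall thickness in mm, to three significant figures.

σ_allow = 911/3.1 = 293.9 MPa.
Hoop stress σ_h = pD/(2t), so t = pD/(2σ_allow) = 3.34×209/(2×293.9) = 1.188 mm.

t = 1.19 mm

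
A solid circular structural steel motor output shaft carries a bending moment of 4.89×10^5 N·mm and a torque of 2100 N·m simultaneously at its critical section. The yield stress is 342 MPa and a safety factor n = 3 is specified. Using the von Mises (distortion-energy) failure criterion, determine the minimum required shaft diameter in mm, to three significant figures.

σ_allow = σ_y/n = 342/3 = 114.0 MPa.
For a solid shaft σ_b = 32M/(πd³) and τ = 16T/(πd³), so the von Mises stress is σ' = (16/πd³)·√(4M²+3T²).
√(4M²+3T²) = √(4×(489000)² + 3×(2.100×10^6)²) = 3.766×10^6 N·mm.
d³ = 16×3.766×10^6/(π×114.0) = 168300 mm³.
d = 55.21 mm.

d = 55.2 mm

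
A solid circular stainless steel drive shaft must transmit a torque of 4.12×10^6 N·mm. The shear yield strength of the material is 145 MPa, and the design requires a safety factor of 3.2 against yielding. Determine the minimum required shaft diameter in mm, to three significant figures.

Allowable shear stress τ_allow = 145/3.2 = 45.31 MPa.
For a solid shaft τ = 16T/(πd³), so d³ = 16T/(π τ_allow) = 16×4120000/(π×45.31) = 463100 mm³.
d = (463100)^(1/3) = 77.37 mm.

d = 77.4 mm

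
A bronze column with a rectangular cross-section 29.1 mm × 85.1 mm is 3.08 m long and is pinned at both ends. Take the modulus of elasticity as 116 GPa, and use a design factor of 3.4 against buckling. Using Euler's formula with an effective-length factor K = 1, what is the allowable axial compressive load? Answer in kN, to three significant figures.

P_allow = 6.20 kN

Buckling occurs about the weak axis: I_min = h·b³/12 = 85.1×29.1³/12 = 174800 mm⁴ (b = 29.1 mm is the smaller dimension).
Effective length L_e = KL = 1×3.08 m = 3080 mm.
Euler critical load P_cr = π²EI/L_e² = π²×116000×174800/3080² = 21090 N.
P_allow = P_cr/n = 21090/3.4 = 6203 N.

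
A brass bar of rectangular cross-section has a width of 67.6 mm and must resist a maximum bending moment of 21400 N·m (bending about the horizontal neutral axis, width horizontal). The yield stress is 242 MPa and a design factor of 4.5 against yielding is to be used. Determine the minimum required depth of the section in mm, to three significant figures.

σ_allow = 242/4.5 = 53.78 MPa.
For a rectangular section σ = 6M/(bh²), so h² = 6M/(b σ_allow) = 6×2.1400×10^7/(67.6×53.78) = 35320 mm².
h = 187.9 mm.

h = 188 mm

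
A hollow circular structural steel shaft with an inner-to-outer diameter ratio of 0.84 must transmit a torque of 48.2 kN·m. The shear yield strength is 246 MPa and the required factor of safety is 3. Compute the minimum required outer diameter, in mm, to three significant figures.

d_o = 181 mm

τ_allow = 246/3 = 82.00 MPa.
For a hollow shaft τ = 16T/[πd_o³(1−k⁴)] with k = 0.84, so 1−k⁴ = 0.5021.
d_o³ = 16T/[π τ_allow (1−k⁴)] = 16×4.8200×10^7/(π×82.00×0.5021) = 5.962×10^6 mm³.
d_o = 181.3 mm.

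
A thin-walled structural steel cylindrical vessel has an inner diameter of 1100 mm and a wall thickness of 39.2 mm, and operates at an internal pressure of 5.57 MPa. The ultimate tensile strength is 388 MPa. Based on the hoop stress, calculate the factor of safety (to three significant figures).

σ_h = pD/(2t) = 5.57×1100/(2×39.2) = 78.15 MPa.
n = 388/78.15 = 4.965.

n = 4.96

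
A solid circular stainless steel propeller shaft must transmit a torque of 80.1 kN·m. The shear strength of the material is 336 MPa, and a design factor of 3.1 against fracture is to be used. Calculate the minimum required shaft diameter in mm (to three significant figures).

d = 156 mm

Allowable shear stress τ_allow = 336/3.1 = 108.4 MPa.
For a solid shaft τ = 16T/(πd³), so d³ = 16T/(π τ_allow) = 16×8.0100×10^7/(π×108.4) = 3.764×10^6 mm³.
d = (3.764×10^6)^(1/3) = 155.6 mm.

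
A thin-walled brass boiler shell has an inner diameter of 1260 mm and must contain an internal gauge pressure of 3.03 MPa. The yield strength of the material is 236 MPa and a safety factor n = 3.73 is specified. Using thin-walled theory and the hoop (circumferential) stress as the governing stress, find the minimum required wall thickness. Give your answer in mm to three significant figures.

σ_allow = 236/3.73 = 63.27 MPa.
Hoop stress σ_h = pD/(2t), so t = pD/(2σ_allow) = 3.03×1260/(2×63.27) = 30.17 mm.

t = 30.2 mm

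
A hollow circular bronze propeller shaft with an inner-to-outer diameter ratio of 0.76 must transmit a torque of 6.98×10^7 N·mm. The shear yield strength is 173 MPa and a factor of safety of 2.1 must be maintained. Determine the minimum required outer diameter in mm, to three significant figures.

τ_allow = 173/2.1 = 82.38 MPa.
For a hollow shaft τ = 16T/[πd_o³(1−k⁴)] with k = 0.76, so 1−k⁴ = 0.6664.
d_o³ = 16T/[π τ_allow (1−k⁴)] = 16×6.9800×10^7/(π×82.38×0.6664) = 6.476×10^6 mm³.
d_o = 186.4 mm.

d_o = 186 mm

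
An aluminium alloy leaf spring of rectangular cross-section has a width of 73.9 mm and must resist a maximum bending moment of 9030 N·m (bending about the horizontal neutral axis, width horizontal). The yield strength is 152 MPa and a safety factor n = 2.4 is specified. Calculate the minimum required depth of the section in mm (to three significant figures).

h = 108 mm

σ_allow = 152/2.4 = 63.33 MPa.
For a rectangular section σ = 6M/(bh²), so h² = 6M/(b σ_allow) = 6×9030000/(73.9×63.33) = 11580 mm².
h = 107.6 mm.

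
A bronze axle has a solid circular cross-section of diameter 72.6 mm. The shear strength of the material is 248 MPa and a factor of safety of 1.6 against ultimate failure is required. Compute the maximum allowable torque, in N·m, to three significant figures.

τ_allow = 248/1.6 = 155.0 MPa.
For a solid shaft T_allow = τ_allow·πd³/16; πd³/16 = π×72.6³/16 = 75130 mm³.
T_allow = 155.0×75130 = 1.165×10^7 N·mm = 11650 N·m.

T_allow = 11600 N·m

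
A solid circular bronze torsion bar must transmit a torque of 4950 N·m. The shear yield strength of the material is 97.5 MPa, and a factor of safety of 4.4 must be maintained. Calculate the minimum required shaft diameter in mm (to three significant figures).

d = 104 mm

Allowable shear stress τ_allow = 97.5/4.4 = 22.16 MPa.
For a solid shaft τ = 16T/(πd³), so d³ = 16T/(π τ_allow) = 16×4950000/(π×22.16) = 1.138×10^6 mm³.
d = (1.138×10^6)^(1/3) = 104.4 mm.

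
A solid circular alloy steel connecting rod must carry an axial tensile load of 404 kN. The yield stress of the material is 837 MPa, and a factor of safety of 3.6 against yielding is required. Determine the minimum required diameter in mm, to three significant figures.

Allowable stress σ_allow = 837/3.6 = 232.5 MPa.
Required area A = F/σ_allow = 404000/232.5 = 1738 mm².
A = πd²/4 → d = √(4A/π) = 47.04 mm.

d = 47.0 mm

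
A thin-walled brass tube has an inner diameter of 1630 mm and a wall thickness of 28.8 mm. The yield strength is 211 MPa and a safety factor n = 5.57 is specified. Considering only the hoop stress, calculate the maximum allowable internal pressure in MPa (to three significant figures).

p_allow = 1.34 MPa

σ_allow = 211/5.57 = 37.88 MPa.
σ_h = pD/(2t) → p_allow = 2σ_allow t/D = 2×37.88×28.8/1630 = 1.339 MPa.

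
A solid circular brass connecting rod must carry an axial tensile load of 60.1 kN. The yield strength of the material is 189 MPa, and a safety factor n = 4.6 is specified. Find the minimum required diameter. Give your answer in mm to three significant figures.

Allowable stress σ_allow = 189/4.6 = 41.09 MPa.
Required area A = F/σ_allow = 60100/41.09 = 1463 mm².
A = πd²/4 → d = √(4A/π) = 43.16 mm.

d = 43.2 mm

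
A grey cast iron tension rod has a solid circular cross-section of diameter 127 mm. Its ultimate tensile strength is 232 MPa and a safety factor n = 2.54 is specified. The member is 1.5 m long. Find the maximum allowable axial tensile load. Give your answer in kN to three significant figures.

F_allow = 1160 kN

σ_allow = 232/2.54 = 91.34 MPa.
A = πd²/4 = π×127²/4 = 12670 mm².
F_allow = σ_allow × A = 91.34×12670 = 1.157×10^6 N.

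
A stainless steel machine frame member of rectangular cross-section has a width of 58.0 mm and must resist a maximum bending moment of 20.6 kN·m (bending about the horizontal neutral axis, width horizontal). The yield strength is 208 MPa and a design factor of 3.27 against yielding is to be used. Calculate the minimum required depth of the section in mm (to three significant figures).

h = 183 mm

σ_allow = 208/3.27 = 63.61 MPa.
For a rectangular section σ = 6M/(bh²), so h² = 6M/(b σ_allow) = 6×2.0600×10^7/(58.0×63.61) = 33500 mm².
h = 183.0 mm.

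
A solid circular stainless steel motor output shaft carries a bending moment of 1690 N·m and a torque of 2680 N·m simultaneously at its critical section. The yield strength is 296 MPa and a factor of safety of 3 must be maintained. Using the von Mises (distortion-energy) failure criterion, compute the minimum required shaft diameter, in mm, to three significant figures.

σ_allow = σ_y/n = 296/3 = 98.67 MPa.
For a solid shaft σ_b = 32M/(πd³) and τ = 16T/(πd³), so the von Mises stress is σ' = (16/πd³)·√(4M²+3T²).
√(4M²+3T²) = √(4×(1.690×10^6)² + 3×(2.680×10^6)²) = 5.742×10^6 N·mm.
d³ = 16×5.742×10^6/(π×98.67) = 296400 mm³.
d = 66.67 mm.

d = 66.7 mm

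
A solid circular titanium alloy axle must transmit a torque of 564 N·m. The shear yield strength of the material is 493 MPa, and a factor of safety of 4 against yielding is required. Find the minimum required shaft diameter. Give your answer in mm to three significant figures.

d = 28.6 mm

Allowable shear stress τ_allow = 493/4 = 123.2 MPa.
For a solid shaft τ = 16T/(πd³), so d³ = 16T/(π τ_allow) = 16×564000/(π×123.2) = 23310 mm³.
d = (23310)^(1/3) = 28.56 mm.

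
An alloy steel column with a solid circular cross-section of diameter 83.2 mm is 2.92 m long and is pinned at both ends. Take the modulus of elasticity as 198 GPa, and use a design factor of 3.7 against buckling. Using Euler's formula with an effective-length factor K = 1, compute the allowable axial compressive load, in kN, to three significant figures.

I = πd⁴/64 = π×83.2⁴/64 = 2.352×10^6 mm⁴.
Effective length L_e = KL = 1×2.92 m = 2920 mm.
Euler critical load P_cr = π²EI/L_e² = π²×198000×2.352×10^6/2920² = 539100 N.
P_allow = P_cr/n = 539100/3.7 = 145700 N.

P_allow = 146 kN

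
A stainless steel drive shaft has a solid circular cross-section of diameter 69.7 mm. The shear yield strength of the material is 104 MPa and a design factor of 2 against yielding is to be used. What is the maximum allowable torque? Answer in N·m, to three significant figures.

τ_allow = 104/2 = 52.00 MPa.
For a solid shaft T_allow = τ_allow·πd³/16; πd³/16 = π×69.7³/16 = 66490 mm³.
T_allow = 52.00×66490 = 3.457×10^6 N·mm = 3457 N·m.

T_allow = 3460 N·m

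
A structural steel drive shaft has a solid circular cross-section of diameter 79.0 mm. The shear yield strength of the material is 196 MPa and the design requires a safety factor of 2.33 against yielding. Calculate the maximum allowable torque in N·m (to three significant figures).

T_allow = 8140 N·m

τ_allow = 196/2.33 = 84.12 MPa.
For a solid shaft T_allow = τ_allow·πd³/16; πd³/16 = π×79.0³/16 = 96810 mm³.
T_allow = 84.12×96810 = 8.144×10^6 N·mm = 8144 N·m.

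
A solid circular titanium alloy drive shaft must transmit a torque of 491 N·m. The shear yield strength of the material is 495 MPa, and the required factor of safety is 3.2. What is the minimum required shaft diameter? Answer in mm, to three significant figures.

Allowable shear stress τ_allow = 495/3.2 = 154.7 MPa.
For a solid shaft τ = 16T/(πd³), so d³ = 16T/(π τ_allow) = 16×491000/(π×154.7) = 16170 mm³.
d = (16170)^(1/3) = 25.29 mm.

d = 25.3 mm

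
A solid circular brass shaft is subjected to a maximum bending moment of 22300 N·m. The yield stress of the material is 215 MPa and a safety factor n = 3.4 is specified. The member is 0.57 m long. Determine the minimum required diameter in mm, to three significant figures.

σ_allow = 215/3.4 = 63.24 MPa.
For a solid circular section σ = 32M/(πd³), so d³ = 32M/(π σ_allow) = 32×2.2300×10^7/(π×63.24) = 3.592×10^6 mm³.
d = 153.1 mm.

d = 153 mm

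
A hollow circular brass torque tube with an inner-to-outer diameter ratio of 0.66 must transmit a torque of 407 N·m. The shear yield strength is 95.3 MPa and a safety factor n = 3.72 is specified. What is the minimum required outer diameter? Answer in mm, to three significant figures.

d_o = 46.4 mm

τ_allow = 95.3/3.72 = 25.62 MPa.
For a hollow shaft τ = 16T/[πd_o³(1−k⁴)] with k = 0.66, so 1−k⁴ = 0.8103.
d_o³ = 16T/[π τ_allow (1−k⁴)] = 16×407000/(π×25.62×0.8103) = 99860 mm³.
d_o = 46.39 mm.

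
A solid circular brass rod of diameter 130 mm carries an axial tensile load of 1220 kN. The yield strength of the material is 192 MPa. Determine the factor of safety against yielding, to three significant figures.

A = πd²/4 = 13270 mm².
σ = F/A = 1220000/13270 = 91.91 MPa.
n = 192/91.91 = 2.089.

n = 2.09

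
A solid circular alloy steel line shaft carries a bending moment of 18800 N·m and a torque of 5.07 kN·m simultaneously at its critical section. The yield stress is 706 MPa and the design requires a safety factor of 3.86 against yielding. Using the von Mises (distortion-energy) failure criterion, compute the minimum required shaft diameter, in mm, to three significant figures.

d = 102 mm

σ_allow = σ_y/n = 706/3.86 = 182.9 MPa.
For a solid shaft σ_b = 32M/(πd³) and τ = 16T/(πd³), so the von Mises stress is σ' = (16/πd³)·√(4M²+3T²).
√(4M²+3T²) = √(4×(1.880×10^7)² + 3×(5.070×10^6)²) = 3.861×10^7 N·mm.
d³ = 16×3.861×10^7/(π×182.9) = 1.075×10^6 mm³.
d = 102.4 mm.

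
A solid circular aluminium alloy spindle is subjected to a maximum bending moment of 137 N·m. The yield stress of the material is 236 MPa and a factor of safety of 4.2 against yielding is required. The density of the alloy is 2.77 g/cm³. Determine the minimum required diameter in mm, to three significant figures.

d = 29.2 mm

σ_allow = 236/4.2 = 56.19 MPa.
For a solid circular section σ = 32M/(πd³), so d³ = 32M/(π σ_allow) = 32×137000/(π×56.19) = 24830 mm³.
d = 29.18 mm.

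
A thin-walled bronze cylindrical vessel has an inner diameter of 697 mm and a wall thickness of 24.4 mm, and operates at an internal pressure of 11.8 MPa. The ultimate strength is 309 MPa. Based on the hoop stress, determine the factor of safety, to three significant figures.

σ_h = pD/(2t) = 11.8×697/(2×24.4) = 168.5 MPa.
n = 309/168.5 = 1.833.

n = 1.83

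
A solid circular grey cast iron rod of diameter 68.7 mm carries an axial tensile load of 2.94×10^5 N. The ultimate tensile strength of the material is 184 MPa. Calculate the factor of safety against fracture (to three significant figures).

A = πd²/4 = 3707 mm².
σ = F/A = 294000/3707 = 79.31 MPa.
n = 184/79.31 = 2.320.

n = 2.32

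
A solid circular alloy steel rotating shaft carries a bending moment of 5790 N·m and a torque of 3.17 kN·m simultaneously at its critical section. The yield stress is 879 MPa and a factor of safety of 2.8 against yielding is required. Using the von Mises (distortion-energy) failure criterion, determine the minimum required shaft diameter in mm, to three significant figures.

d = 59.2 mm

σ_allow = σ_y/n = 879/2.8 = 313.9 MPa.
For a solid shaft σ_b = 32M/(πd³) and τ = 16T/(πd³), so the von Mises stress is σ' = (16/πd³)·√(4M²+3T²).
√(4M²+3T²) = √(4×(5.790×10^6)² + 3×(3.170×10^6)²) = 1.282×10^7 N·mm.
d³ = 16×1.282×10^7/(π×313.9) = 207900 mm³.
d = 59.24 mm.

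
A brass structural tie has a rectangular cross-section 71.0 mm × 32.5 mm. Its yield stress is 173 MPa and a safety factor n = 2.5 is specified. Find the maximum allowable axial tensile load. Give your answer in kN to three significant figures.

F_allow = 160 kN

σ_allow = 173/2.5 = 69.20 MPa.
A = 71.0×32.5 = 2308 mm².
F_allow = σ_allow × A = 69.20×2308 = 159700 N.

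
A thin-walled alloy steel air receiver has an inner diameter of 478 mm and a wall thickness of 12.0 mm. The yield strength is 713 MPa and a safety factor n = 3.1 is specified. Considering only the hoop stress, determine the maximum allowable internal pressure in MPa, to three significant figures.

σ_allow = 713/3.1 = 230.0 MPa.
σ_h = pD/(2t) → p_allow = 2σ_allow t/D = 2×230.0×12.0/478 = 11.55 MPa.

p_allow = 11.5 MPa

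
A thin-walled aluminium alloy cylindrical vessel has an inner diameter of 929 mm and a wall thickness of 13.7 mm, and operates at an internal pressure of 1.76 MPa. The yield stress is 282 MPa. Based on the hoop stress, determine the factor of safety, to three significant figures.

σ_h = pD/(2t) = 1.76×929/(2×13.7) = 59.67 MPa.
n = 282/59.67 = 4.726.

n = 4.73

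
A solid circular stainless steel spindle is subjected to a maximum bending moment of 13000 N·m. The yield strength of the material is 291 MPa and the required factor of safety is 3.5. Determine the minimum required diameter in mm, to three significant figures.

σ_allow = 291/3.5 = 83.14 MPa.
For a solid circular section σ = 32M/(πd³), so d³ = 32M/(π σ_allow) = 32×1.3000×10^7/(π×83.14) = 1.593×10^6 mm³.
d = 116.8 mm.

d = 117 mm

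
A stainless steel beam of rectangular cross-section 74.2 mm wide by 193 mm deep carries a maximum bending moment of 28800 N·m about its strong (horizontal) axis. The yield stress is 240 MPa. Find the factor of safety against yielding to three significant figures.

n = 3.84

Section modulus S = bh²/6 = 74.2×193²/6 = 460600 mm³.
σ = M/S = 2.8800×10^7/460600 = 62.52 MPa.
n = 240/62.52 = 3.839.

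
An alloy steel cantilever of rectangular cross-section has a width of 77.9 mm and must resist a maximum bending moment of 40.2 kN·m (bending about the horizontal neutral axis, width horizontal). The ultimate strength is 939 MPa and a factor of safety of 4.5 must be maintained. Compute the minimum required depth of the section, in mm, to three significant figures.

h = 122 mm

σ_allow = 939/4.5 = 208.7 MPa.
For a rectangular section σ = 6M/(bh²), so h² = 6M/(b σ_allow) = 6×4.0200×10^7/(77.9×208.7) = 14840 mm².
h = 121.8 mm.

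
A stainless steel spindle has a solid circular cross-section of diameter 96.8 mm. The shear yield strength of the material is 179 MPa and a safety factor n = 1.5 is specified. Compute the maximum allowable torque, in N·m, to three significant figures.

τ_allow = 179/1.5 = 119.3 MPa.
For a solid shaft T_allow = τ_allow·πd³/16; πd³/16 = π×96.8³/16 = 178100 mm³.
T_allow = 119.3×178100 = 2.125×10^7 N·mm = 21250 N·m.

T_allow = 21300 N·m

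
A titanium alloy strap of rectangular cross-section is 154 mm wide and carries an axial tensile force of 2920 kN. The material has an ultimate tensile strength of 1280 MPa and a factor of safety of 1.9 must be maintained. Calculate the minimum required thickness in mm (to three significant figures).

σ_allow = 1280/1.9 = 673.7 MPa.
Required area A = F/σ_allow = 2920000/673.7 = 4334 mm².
t = A/w = 4334/154 = 28.15 mm.

t = 28.1 mm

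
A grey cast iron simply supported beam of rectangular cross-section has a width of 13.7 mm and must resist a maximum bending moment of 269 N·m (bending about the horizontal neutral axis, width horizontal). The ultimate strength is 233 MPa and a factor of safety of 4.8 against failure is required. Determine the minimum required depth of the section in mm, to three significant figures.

h = 49.3 mm

σ_allow = 233/4.8 = 48.54 MPa.
For a rectangular section σ = 6M/(bh²), so h² = 6M/(b σ_allow) = 6×269000/(13.7×48.54) = 2427 mm².
h = 49.26 mm.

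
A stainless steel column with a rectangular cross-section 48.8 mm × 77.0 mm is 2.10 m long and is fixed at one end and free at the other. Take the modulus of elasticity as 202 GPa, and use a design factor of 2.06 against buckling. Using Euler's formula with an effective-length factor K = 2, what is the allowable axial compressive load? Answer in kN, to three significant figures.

Buckling occurs about the weak axis: I_min = h·b³/12 = 77.0×48.8³/12 = 745700 mm⁴ (b = 48.8 mm is the smaller dimension).
Effective length L_e = KL = 2×2.10 m = 4200 mm.
Euler critical load P_cr = π²EI/L_e² = π²×202000×745700/4200² = 84280 N.
P_allow = P_cr/n = 84280/2.06 = 40910 N.

P_allow = 40.9 kN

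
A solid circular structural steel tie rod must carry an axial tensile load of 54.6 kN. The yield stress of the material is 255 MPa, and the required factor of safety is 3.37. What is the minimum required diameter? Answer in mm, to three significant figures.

Allowable stress σ_allow = 255/3.37 = 75.67 MPa.
Required area A = F/σ_allow = 54600/75.67 = 721.6 mm².
A = πd²/4 → d = √(4A/π) = 30.31 mm.

d = 30.3 mm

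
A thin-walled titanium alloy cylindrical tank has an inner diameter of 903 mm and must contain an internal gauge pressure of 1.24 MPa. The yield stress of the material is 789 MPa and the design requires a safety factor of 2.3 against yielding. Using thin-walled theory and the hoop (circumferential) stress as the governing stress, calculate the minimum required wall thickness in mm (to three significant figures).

σ_allow = 789/2.3 = 343.0 MPa.
Hoop stress σ_h = pD/(2t), so t = pD/(2σ_allow) = 1.24×903/(2×343.0) = 1.632 mm.

t = 1.63 mm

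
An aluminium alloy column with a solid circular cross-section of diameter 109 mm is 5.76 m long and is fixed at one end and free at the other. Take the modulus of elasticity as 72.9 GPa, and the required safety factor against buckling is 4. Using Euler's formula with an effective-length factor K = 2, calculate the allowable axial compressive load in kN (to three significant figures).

P_allow = 9.39 kN

I = πd⁴/64 = π×109⁴/64 = 6.929×10^6 mm⁴.
Effective length L_e = KL = 2×5.76 m = 11520 mm.
Euler critical load P_cr = π²EI/L_e² = π²×72900×6.929×10^6/11520² = 37570 N.
P_allow = P_cr/n = 37570/4 = 9392 N.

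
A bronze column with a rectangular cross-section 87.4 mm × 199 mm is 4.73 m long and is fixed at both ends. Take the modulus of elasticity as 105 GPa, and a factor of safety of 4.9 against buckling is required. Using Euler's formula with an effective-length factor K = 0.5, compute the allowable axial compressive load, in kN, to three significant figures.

P_allow = 419 kN

Buckling occurs about the weak axis: I_min = h·b³/12 = 199×87.4³/12 = 1.107×10^7 mm⁴ (b = 87.4 mm is the smaller dimension).
Effective length L_e = KL = 0.5×4.73 m = 2365 mm.
Euler critical load P_cr = π²EI/L_e² = π²×105000×1.107×10^7/2365² = 2.051×10^6 N.
P_allow = P_cr/n = 2.051×10^6/4.9 = 418600 N.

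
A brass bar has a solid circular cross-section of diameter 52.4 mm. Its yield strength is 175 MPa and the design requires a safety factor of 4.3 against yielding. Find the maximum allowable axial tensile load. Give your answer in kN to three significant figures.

σ_allow = 175/4.3 = 40.70 MPa.
A = πd²/4 = π×52.4²/4 = 2157 mm².
F_allow = σ_allow × A = 40.70×2157 = 87770 N.

F_allow = 87.8 kN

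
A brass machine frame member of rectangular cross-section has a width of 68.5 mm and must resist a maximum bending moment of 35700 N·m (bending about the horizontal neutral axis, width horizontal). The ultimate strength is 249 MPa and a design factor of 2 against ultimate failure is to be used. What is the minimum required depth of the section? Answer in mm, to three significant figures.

h = 158 mm

σ_allow = 249/2 = 124.5 MPa.
For a rectangular section σ = 6M/(bh²), so h² = 6M/(b σ_allow) = 6×3.5700×10^7/(68.5×124.5) = 25120 mm².
h = 158.5 mm.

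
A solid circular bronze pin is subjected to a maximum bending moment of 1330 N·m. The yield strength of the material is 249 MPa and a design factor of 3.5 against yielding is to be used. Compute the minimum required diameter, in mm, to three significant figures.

d = 57.5 mm

σ_allow = 249/3.5 = 71.14 MPa.
For a solid circular section σ = 32M/(πd³), so d³ = 32M/(π σ_allow) = 32×1330000/(π×71.14) = 190400 mm³.
d = 57.53 mm.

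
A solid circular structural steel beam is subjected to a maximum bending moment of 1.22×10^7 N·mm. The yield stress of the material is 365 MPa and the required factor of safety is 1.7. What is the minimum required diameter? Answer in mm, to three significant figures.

d = 83.3 mm

σ_allow = 365/1.7 = 214.7 MPa.
For a solid circular section σ = 32M/(πd³), so d³ = 32M/(π σ_allow) = 32×1.2200×10^7/(π×214.7) = 578800 mm³.
d = 83.34 mm.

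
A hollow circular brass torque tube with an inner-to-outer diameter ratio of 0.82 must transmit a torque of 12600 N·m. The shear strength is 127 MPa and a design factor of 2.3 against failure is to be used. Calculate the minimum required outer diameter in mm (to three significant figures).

d_o = 128 mm

τ_allow = 127/2.3 = 55.22 MPa.
For a hollow shaft τ = 16T/[πd_o³(1−k⁴)] with k = 0.82, so 1−k⁴ = 0.5479.
d_o³ = 16T/[π τ_allow (1−k⁴)] = 16×1.2600×10^7/(π×55.22×0.5479) = 2.121×10^6 mm³.
d_o = 128.5 mm.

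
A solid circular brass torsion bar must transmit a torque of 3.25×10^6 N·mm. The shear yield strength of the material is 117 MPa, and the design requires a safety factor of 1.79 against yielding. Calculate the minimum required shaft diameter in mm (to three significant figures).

d = 63.3 mm

Allowable shear stress τ_allow = 117/1.79 = 65.36 MPa.
For a solid shaft τ = 16T/(πd³), so d³ = 16T/(π τ_allow) = 16×3250000/(π×65.36) = 253200 mm³.
d = (253200)^(1/3) = 63.27 mm.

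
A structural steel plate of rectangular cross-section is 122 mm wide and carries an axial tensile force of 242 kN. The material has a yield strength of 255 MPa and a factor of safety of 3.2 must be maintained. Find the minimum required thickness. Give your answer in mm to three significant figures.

σ_allow = 255/3.2 = 79.69 MPa.
Required area A = F/σ_allow = 242000/79.69 = 3037 mm².
t = A/w = 3037/122 = 24.89 mm.

t = 24.9 mm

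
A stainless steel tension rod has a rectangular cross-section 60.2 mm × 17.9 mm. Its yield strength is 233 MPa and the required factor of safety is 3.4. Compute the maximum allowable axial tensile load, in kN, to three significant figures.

F_allow = 73.8 kN

σ_allow = 233/3.4 = 68.53 MPa.
A = 60.2×17.9 = 1078 mm².
F_allow = σ_allow × A = 68.53×1078 = 73850 N.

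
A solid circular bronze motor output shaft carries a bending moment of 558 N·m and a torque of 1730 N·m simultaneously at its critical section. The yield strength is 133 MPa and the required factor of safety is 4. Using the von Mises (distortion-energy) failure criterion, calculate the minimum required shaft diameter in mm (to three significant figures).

d = 78.8 mm

σ_allow = σ_y/n = 133/4 = 33.25 MPa.
For a solid shaft σ_b = 32M/(πd³) and τ = 16T/(πd³), so the von Mises stress is σ' = (16/πd³)·√(4M²+3T²).
√(4M²+3T²) = √(4×(558000)² + 3×(1.730×10^6)²) = 3.198×10^6 N·mm.
d³ = 16×3.198×10^6/(π×33.25) = 489800 mm³.
d = 78.83 mm.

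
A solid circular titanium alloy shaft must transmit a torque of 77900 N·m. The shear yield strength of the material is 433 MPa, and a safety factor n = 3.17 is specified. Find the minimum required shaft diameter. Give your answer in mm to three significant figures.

Allowable shear stress τ_allow = 433/3.17 = 136.6 MPa.
For a solid shaft τ = 16T/(πd³), so d³ = 16T/(π τ_allow) = 16×7.7900×10^7/(π×136.6) = 2.905×10^6 mm³.
d = (2.905×10^6)^(1/3) = 142.7 mm.

d = 143 mm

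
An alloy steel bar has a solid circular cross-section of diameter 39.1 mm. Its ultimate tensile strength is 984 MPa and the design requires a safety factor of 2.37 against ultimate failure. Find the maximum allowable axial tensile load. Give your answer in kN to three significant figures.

F_allow = 499 kN

σ_allow = 984/2.37 = 415.2 MPa.
A = πd²/4 = π×39.1²/4 = 1201 mm².
F_allow = σ_allow × A = 415.2×1201 = 498500 N.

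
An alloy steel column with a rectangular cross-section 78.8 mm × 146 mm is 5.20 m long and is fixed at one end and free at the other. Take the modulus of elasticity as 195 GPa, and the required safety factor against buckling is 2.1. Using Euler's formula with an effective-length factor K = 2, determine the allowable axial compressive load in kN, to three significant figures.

Buckling occurs about the weak axis: I_min = h·b³/12 = 146×78.8³/12 = 5.953×10^6 mm⁴ (b = 78.8 mm is the smaller dimension).
Effective length L_e = KL = 2×5.20 m = 10400 mm.
Euler critical load P_cr = π²EI/L_e² = π²×195000×5.953×10^6/10400² = 105900 N.
P_allow = P_cr/n = 105900/2.1 = 50440 N.

P_allow = 50.4 kN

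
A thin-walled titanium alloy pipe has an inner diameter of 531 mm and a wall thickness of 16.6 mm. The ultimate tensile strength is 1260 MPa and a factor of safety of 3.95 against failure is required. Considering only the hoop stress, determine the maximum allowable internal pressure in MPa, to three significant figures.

p_allow = 19.9 MPa

σ_allow = 1260/3.95 = 319.0 MPa.
σ_h = pD/(2t) → p_allow = 2σ_allow t/D = 2×319.0×16.6/531 = 19.94 MPa.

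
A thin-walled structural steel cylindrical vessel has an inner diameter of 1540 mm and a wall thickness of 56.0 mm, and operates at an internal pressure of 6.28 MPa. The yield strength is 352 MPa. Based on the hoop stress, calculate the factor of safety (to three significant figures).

σ_h = pD/(2t) = 6.28×1540/(2×56.0) = 86.35 MPa.
n = 352/86.35 = 4.076.

n = 4.08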